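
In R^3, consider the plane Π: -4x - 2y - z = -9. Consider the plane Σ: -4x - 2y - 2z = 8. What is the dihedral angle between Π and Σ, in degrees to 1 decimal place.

11.5

cos θ = |n₁·n₂| / (|n₁||n₂|) = |22| / (√21 · √24).
θ = arccos(0.97996) ≈ 11.5°.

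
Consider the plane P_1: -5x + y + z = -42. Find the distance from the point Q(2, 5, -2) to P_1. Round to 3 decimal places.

6.736

n·Q − d = (-5)·(2) + (1)·(5) + (1)·(-2) − (-42) = 35; |n| = √27.
Distance = |35| / √27 = 35/√27 ≈ 6.736.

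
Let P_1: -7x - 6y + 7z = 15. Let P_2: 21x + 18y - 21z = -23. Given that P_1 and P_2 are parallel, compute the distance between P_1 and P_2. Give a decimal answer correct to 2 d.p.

Rescale P_2 by 1/(-3): -7x - 6y + 7z = 23/3. Then distance = |15 − (23/3)| / √134 ≈ 0.63.

0.63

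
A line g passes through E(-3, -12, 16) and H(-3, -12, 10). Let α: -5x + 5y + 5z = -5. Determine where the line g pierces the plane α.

A direction vector for g is H − E = (0, 0, -6).
Substitute r = (-3, -12, 16) + t(0, 0, -6) into the plane: 35 + (-30)t = -5, so t = 4/3.
Intersection: (-3, -12, 16) + (4/3)·(0, 0, -6) = (-3, -12, 8).

(-3, -12, 8)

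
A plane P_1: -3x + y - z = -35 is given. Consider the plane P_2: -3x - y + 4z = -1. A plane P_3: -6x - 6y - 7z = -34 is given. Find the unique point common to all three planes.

(8, -7, 4)

Solving the 3×3 linear system -3x + y - z = -35, -3x - y + 4z = -1, -6x - 6y - 7z = -34 (e.g. by elimination or Cramer's rule, determinant = -150) gives (8, -7, 4).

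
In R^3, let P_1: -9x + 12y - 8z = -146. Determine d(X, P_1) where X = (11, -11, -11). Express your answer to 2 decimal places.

0.18

n·X − d = (-9)·(11) + (12)·(-11) + (-8)·(-11) − (-146) = 3; |n| = √289.
Distance = |3| / √289 = 3/√289 ≈ 0.18.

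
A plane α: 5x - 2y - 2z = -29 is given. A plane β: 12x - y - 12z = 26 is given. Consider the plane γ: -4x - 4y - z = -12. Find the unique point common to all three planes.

Solving the 3×3 linear system 5x - 2y - 2z = -29, 12x - y - 12z = 26, -4x - 4y - z = -12 (e.g. by elimination or Cramer's rule, determinant = -251) gives (-5, 10, -8).

(-5, 10, -8)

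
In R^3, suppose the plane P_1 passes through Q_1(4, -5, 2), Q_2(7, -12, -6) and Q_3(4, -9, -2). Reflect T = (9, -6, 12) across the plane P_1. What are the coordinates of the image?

(5, 6, 0)

Q_1Q_2 = (3, -7, -8), Q_1Q_3 = (0, -4, -4); a normal to P_1 is Q_1Q_2 × Q_1Q_3 = (-4, 12, -12).
Using Q_1: P_1 has equation -4x + 12y - 12z = -100.
λ = (n·T − d)/|n|² = (-252 − (-100))/304 = -1/2.
Reflection = T − 2λn = (9, -6, 12) − (-1)·(-4, 12, -12) = (5, 6, 0).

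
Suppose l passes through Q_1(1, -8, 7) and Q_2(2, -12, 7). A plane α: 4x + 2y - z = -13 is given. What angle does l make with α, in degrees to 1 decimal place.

12.2

A direction vector for l is Q_2 − Q_1 = (1, -4, 0).
sin θ = |n·v| / (|n||v|) = |-4| / (√21 · √17) = 0.21170.
θ ≈ 12.2°.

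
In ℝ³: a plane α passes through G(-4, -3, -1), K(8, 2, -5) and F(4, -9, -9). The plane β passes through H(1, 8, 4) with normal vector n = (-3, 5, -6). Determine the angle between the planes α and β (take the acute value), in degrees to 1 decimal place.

10.7

GK = (12, 5, -4), GF = (8, -6, -8); a normal to α is GK × GF = (-64, 64, -112).
Using G: α has equation -64x + 64y - 112z = 176.
β: n·r = n·H gives -3x + 5y - 6z = 13.
cos θ = |n₁·n₂| / (|n₁||n₂|) = |1184| / (√20736 · √70).
θ = arccos(0.98274) ≈ 10.7°.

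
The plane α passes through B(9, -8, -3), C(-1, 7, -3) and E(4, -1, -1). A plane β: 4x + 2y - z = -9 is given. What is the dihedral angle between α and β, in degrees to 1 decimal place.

BC = (-10, 15, 0), BE = (-5, 7, 2); a normal to α is BC × BE = (30, 20, 5).
Using B: α has equation 30x + 20y + 5z = 95.
cos θ = |n₁·n₂| / (|n₁||n₂|) = |155| / (√1325 · √21).
θ = arccos(0.92921) ≈ 21.7°.

21.7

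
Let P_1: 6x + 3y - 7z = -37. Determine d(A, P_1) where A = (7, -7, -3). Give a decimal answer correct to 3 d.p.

8.148

n·A − d = (6)·(7) + (3)·(-7) + (-7)·(-3) − (-37) = 79; |n| = √94.
Distance = |79| / √94 = 79/√94 ≈ 8.148.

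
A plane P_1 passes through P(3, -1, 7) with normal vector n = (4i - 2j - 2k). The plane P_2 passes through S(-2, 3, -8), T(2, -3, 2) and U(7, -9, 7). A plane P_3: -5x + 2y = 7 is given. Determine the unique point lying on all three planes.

(-1, 1, -3)

P_1: n·r = n·P gives 4x - 2y - 2z = 0.
ST = (4, -6, 10), SU = (9, -12, 15); a normal to P_2 is ST × SU = (30, 30, 6).
Using S: P_2 has equation 30x + 30y + 6z = -18.
Solving the 3×3 linear system 4x - 2y - 2z = 0, 30x + 30y + 6z = -18, -5x + 2y = 7 (e.g. by elimination or Cramer's rule, determinant = -408) gives (-1, 1, -3).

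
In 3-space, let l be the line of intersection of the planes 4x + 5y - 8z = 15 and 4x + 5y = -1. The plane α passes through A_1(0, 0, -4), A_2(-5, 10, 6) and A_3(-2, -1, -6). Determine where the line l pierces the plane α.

Direction of l: (4, 5, -8) × (4, 5, 0) = (40, -32, 0).
A point on l: solving the two plane equations with x = -9 gives (-9, 7, -2).
A_1A_2 = (-5, 10, 10), A_1A_3 = (-2, -1, -2); a normal to α is A_1A_2 × A_1A_3 = (-10, -30, 25).
Using A_1: α has equation -10x - 30y + 25z = -100.
Substitute r = (-9, 7, -2) + t(40, -32, 0) into the plane: -170 + 560t = -100, so t = 1/8.
Intersection: (-9, 7, -2) + (1/8)·(40, -32, 0) = (-4, 3, -2).

(-4, 3, -2)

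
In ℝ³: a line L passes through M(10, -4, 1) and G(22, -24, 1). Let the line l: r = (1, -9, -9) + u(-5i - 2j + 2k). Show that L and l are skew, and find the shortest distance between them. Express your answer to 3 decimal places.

12.983

A direction vector for L is G − M = (12, -20, 0).
Common perpendicular direction n = (12, -20, 0) × (-5, -2, 2) = (-40, -24, -124).
With w = (1, -9, -9) − (10, -4, 1) = (-9, -5, -10), w · n = 1720.
Since n ≠ 0 the lines are not parallel, and w · n = 1720 ≠ 0 so they do not intersect; hence they are skew.
Distance = |w · n| / |n| = |1720| / √17552 ≈ 12.983.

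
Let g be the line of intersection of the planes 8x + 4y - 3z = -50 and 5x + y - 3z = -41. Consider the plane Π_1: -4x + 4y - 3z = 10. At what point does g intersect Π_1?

(-5, 2, 6)

Direction of g: (8, 4, -3) × (5, 1, -3) = (-9, 9, -12).
A point on g: solving the two plane equations with x = -8 gives (-8, 5, 2).
Substitute r = (-8, 5, 2) + t(-9, 9, -12) into the plane: 46 + 108t = 10, so t = -1/3.
Intersection: (-8, 5, 2) + (-1/3)·(-9, 9, -12) = (-5, 2, 6).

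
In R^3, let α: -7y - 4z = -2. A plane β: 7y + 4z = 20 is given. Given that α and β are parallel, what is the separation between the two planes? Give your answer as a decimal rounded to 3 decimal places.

2.233

Rescale β by 1/(-1): -7y - 4z = -20. Then distance = |-2 − (-20)| / √65 ≈ 2.233.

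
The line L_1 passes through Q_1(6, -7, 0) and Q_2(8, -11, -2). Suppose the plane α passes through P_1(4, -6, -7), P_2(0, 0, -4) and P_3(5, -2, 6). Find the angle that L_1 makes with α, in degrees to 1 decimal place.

A direction vector for L_1 is Q_2 − Q_1 = (2, -4, -2).
P_1P_2 = (-4, 6, 3), P_1P_3 = (1, 4, 13); a normal to α is P_1P_2 × P_1P_3 = (66, 55, -22).
Using P_1: α has equation 66x + 55y - 22z = 88.
sin θ = |n·v| / (|n||v|) = |-44| / (√7865 · √24) = 0.10127.
θ ≈ 5.8°.

5.8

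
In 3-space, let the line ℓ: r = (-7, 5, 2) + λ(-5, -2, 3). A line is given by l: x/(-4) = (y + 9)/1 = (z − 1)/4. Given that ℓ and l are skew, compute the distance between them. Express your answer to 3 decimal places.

9.354

l has direction (-4, 1, 4) through (0, -9, 1).
Common perpendicular direction n = (-5, -2, 3) × (-4, 1, 4) = (-11, 8, -13).
With w = (0, -9, 1) − (-7, 5, 2) = (7, -14, -1), w · n = -176.
Distance = |w · n| / |n| = |-176| / √354 ≈ 9.354.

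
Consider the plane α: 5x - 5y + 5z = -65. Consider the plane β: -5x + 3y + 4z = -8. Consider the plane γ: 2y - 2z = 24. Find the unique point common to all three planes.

(-1, 5, -7)

Solving the 3×3 linear system 5x - 5y + 5z = -65, -5x + 3y + 4z = -8, 2y - 2z = 24 (e.g. by elimination or Cramer's rule, determinant = -70) gives (-1, 5, -7).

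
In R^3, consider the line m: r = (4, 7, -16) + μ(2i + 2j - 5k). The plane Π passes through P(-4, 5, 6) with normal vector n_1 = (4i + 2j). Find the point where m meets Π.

(-2, 1, -1)

Π: n_1·r = n_1·P gives 4x + 2y = -6.
Substitute r = (4, 7, -16) + t(2, 2, -5) into the plane: 30 + 12t = -6, so t = -3.
Intersection: (4, 7, -16) + (-3)·(2, 2, -5) = (-2, 1, -1).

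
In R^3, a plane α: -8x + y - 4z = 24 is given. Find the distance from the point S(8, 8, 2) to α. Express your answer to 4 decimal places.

n·S − d = (-8)·(8) + (1)·(8) + (-4)·(2) − 24 = -88; |n| = √81.
Distance = |-88| / √81 = 88/√81 ≈ 9.7778.

9.7778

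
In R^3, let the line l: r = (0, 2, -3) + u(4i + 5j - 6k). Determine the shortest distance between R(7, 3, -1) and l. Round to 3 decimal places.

6.948

Taking (0, 2, -3) on l with direction v = (4, 5, -6): w = R − (0, 2, -3) = (7, 1, 2), and w × v = (-16, 50, 31).
Distance = |w × v| / |v| = √3717 / √77 ≈ 6.948.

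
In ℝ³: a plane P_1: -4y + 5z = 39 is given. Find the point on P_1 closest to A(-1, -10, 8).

Foot = A − λn with λ = (n·A − d)/|n|² = (80 − 39)/41 = 1.
Foot = (-1, -10, 8) − 1·(0, -4, 5) = (-1, -6, 3).

(-1, -6, 3)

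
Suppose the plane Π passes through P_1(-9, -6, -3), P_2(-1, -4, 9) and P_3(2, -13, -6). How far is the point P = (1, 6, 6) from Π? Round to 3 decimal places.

10.206

P_1P_2 = (8, 2, 12), P_1P_3 = (11, -7, -3); a normal to Π is P_1P_2 × P_1P_3 = (78, 156, -78).
Using P_1: Π has equation 78x + 156y - 78z = -1404.
n·P − d = (78)·(1) + (156)·(6) + (-78)·(6) − (-1404) = 1950; |n| = √36504.
Distance = |1950| / √36504 = 1950/√36504 ≈ 10.206.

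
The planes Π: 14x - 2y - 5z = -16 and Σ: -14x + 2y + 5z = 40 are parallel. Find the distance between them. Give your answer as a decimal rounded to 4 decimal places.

Rescale Σ by 1/(-1): 14x - 2y - 5z = -40. Then distance = |-16 − (-40)| / √225 ≈ 1.6000.

1.6000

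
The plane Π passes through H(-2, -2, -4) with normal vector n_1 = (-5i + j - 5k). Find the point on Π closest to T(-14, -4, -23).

(1, -7, -8)

Π: n_1·r = n_1·H gives -5x + y - 5z = 28.
Foot = T − λn with λ = (n·T − d)/|n|² = (181 − 28)/51 = 3.
Foot = (-14, -4, -23) − 3·(-5, 1, -5) = (1, -7, -8).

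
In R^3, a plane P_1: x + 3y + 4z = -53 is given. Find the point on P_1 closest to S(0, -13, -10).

Foot = S − λn with λ = (n·S − d)/|n|² = (-79 − (-53))/26 = -1.
Foot = (0, -13, -10) − (-1)·(1, 3, 4) = (1, -10, -6).

(1, -10, -6)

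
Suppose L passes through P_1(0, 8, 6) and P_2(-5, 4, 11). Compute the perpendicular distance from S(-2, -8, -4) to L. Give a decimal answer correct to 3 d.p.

A direction vector for L is P_2 − P_1 = (-5, -4, 5).
Taking (0, 8, 6) on L with direction v = (-5, -4, 5): w = S − (0, 8, 6) = (-2, -16, -10), and w × v = (-120, 60, -72).
Distance = |w × v| / |v| = √23184 / √66 ≈ 18.742.

18.742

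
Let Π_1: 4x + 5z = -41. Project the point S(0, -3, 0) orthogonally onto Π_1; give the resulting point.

(-4, -3, -5)

Foot = S − λn with λ = (n·S − d)/|n|² = (0 − (-41))/41 = 1.
Foot = (0, -3, 0) − 1·(4, 0, 5) = (-4, -3, -5).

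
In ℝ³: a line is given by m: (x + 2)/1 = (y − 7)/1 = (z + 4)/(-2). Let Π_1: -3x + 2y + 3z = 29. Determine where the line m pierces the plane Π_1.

m has direction (1, 1, -2) through (-2, 7, -4).
Substitute r = (-2, 7, -4) + t(1, 1, -2) into the plane: 8 + (-7)t = 29, so t = -3.
Intersection: (-2, 7, -4) + (-3)·(1, 1, -2) = (-5, 4, 2).

(-5, 4, 2)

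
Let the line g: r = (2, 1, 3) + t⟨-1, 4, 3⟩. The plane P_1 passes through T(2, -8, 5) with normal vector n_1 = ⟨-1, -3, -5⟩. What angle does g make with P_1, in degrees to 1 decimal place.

P_1: n_1·r = n_1·T gives -x - 3y - 5z = -3.
sin θ = |n·v| / (|n||v|) = |-26| / (√35 · √26) = 0.86189.
θ ≈ 59.5°.

59.5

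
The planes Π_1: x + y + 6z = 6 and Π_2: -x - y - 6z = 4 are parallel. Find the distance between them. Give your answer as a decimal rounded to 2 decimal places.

Rescale Π_2 by 1/(-1): x + y + 6z = -4. Then distance = |6 − (-4)| / √38 ≈ 1.62.

1.62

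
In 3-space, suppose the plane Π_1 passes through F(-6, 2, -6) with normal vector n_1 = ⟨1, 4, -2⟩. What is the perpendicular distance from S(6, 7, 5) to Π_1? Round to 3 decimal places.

2.182

Π_1: n_1·r = n_1·F gives x + 4y - 2z = 14.
n·S − d = (1)·(6) + (4)·(7) + (-2)·(5) − 14 = 10; |n| = √21.
Distance = |10| / √21 = 10/√21 ≈ 2.182.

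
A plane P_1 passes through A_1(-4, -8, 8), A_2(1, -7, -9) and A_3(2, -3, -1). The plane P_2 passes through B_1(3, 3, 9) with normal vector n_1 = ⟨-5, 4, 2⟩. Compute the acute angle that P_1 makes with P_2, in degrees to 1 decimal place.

A_1A_2 = (5, 1, -17), A_1A_3 = (6, 5, -9); a normal to P_1 is A_1A_2 × A_1A_3 = (76, -57, 19).
Using A_1: P_1 has equation 76x - 57y + 19z = 304.
P_2: n_1·r = n_1·B_1 gives -5x + 4y + 2z = 15.
cos θ = |n₁·n₂| / (|n₁||n₂|) = |-570| / (√9386 · √45).
θ = arccos(0.87706) ≈ 28.7°.

28.7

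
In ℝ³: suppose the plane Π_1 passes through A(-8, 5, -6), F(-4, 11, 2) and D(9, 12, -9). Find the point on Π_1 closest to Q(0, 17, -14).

AF = (4, 6, 8), AD = (17, 7, -3); a normal to Π_1 is AF × AD = (-74, 148, -74).
Using A: Π_1 has equation -74x + 148y - 74z = 1776.
Foot = Q − λn with λ = (n·Q − d)/|n|² = (3552 − 1776)/32856 = 2/37.
Foot = (0, 17, -14) − (2/37)·(-74, 148, -74) = (4, 9, -10).

(4, 9, -10)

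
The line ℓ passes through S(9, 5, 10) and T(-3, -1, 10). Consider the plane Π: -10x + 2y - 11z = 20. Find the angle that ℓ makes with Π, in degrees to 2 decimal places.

32.46

A direction vector for ℓ is T − S = (-12, -6, 0).
sin θ = |n·v| / (|n||v|) = |108| / (√225 · √180) = 0.53666.
θ ≈ 32.46°.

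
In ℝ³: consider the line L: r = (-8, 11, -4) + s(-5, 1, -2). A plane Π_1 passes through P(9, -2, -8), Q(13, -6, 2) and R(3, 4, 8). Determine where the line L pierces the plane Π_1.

PQ = (4, -4, 10), PR = (-6, 6, 16); a normal to Π_1 is PQ × PR = (-124, -124, 0).
Using P: Π_1 has equation -124x - 124y = -868.
Substitute r = (-8, 11, -4) + t(-5, 1, -2) into the plane: -372 + 496t = -868, so t = -1.
Intersection: (-8, 11, -4) + (-1)·(-5, 1, -2) = (-3, 10, -2).

(-3, 10, -2)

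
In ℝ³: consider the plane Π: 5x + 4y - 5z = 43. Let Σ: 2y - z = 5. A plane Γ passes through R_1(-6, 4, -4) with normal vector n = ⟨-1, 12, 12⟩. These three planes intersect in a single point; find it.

(6, 2, -1)

Γ: n·r = n·R_1 gives -x + 12y + 12z = 6.
Solving the 3×3 linear system 5x + 4y - 5z = 43, 2y - z = 5, -x + 12y + 12z = 6 (e.g. by elimination or Cramer's rule, determinant = 174) gives (6, 2, -1).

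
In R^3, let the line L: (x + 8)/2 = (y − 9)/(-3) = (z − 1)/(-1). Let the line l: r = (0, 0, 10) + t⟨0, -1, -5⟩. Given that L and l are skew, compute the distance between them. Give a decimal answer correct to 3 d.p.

0.231

L has direction (2, -3, -1) through (-8, 9, 1).
Common perpendicular direction n = (2, -3, -1) × (0, -1, -5) = (14, 10, -2).
With w = (0, 0, 10) − (-8, 9, 1) = (8, -9, 9), w · n = 4.
Distance = |w · n| / |n| = |4| / √300 ≈ 0.231.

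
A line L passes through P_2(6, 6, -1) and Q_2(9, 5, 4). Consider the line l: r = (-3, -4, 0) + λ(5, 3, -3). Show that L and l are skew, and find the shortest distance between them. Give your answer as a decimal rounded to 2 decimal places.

A direction vector for L is Q_2 − P_2 = (3, -1, 5).
Common perpendicular direction n = (3, -1, 5) × (5, 3, -3) = (-12, 34, 14).
With w = (-3, -4, 0) − (6, 6, -1) = (-9, -10, 1), w · n = -218.
Since n ≠ 0 the lines are not parallel, and w · n = -218 ≠ 0 so they do not intersect; hence they are skew.
Distance = |w · n| / |n| = |-218| / √1496 ≈ 5.64.

5.64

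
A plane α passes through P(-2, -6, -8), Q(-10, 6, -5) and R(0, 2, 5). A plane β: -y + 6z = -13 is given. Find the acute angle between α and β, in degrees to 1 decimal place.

PQ = (-8, 12, 3), PR = (2, 8, 13); a normal to α is PQ × PR = (132, 110, -88).
Using P: α has equation 132x + 110y - 88z = -220.
cos θ = |n₁·n₂| / (|n₁||n₂|) = |-638| / (√37268 · √37).
θ = arccos(0.54332) ≈ 57.1°.

57.1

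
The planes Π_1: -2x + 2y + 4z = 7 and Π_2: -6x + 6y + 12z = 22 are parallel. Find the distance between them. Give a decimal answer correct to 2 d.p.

Rescale Π_2 by 1/3: -2x + 2y + 4z = 22/3. Then distance = |7 − (22/3)| / √24 ≈ 0.07.

0.07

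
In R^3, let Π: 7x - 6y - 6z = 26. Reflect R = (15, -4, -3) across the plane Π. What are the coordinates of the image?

λ = (n·R − d)/|n|² = (147 − 26)/121 = 1.
Reflection = R − 2λn = (15, -4, -3) − 2·(7, -6, -6) = (1, 8, 9).

(1, 8, 9)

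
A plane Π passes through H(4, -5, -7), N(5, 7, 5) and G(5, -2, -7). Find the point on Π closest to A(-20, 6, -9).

HN = (1, 12, 12), HG = (1, 3, 0); a normal to Π is HN × HG = (-36, 12, -9).
Using H: Π has equation -36x + 12y - 9z = -141.
Foot = A − λn with λ = (n·A − d)/|n|² = (873 − (-141))/1521 = 2/3.
Foot = (-20, 6, -9) − (2/3)·(-36, 12, -9) = (4, -2, -3).

(4, -2, -3)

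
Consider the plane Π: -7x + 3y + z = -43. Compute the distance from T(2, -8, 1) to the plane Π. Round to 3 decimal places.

n·T − d = (-7)·(2) + (3)·(-8) + (1)·(1) − (-43) = 6; |n| = √59.
Distance = |6| / √59 = 6/√59 ≈ 0.781.

0.781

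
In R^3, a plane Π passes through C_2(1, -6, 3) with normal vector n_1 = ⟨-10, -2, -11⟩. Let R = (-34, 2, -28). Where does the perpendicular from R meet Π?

Π: n_1·r = n_1·C_2 gives -10x - 2y - 11z = -31.
Foot = R − λn with λ = (n·R − d)/|n|² = (644 − (-31))/225 = 3.
Foot = (-34, 2, -28) − 3·(-10, -2, -11) = (-4, 8, 5).

(-4, 8, 5)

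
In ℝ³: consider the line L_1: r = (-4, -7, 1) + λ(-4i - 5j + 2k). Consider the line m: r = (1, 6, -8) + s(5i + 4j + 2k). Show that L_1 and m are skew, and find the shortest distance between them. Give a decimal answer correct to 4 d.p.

2.3333

Common perpendicular direction n = (-4, -5, 2) × (5, 4, 2) = (-18, 18, 9).
With w = (1, 6, -8) − (-4, -7, 1) = (5, 13, -9), w · n = 63.
Since n ≠ 0 the lines are not parallel, and w · n = 63 ≠ 0 so they do not intersect; hence they are skew.
Distance = |w · n| / |n| = |63| / √729 ≈ 2.3333.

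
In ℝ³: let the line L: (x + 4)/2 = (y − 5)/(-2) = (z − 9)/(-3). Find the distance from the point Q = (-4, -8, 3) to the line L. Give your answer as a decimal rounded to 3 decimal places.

L has direction (2, -2, -3) through (-4, 5, 9).
Taking (-4, 5, 9) on L with direction v = (2, -2, -3): w = Q − (-4, 5, 9) = (0, -13, -6), and w × v = (27, -12, 26).
Distance = |w × v| / |v| = √1549 / √17 ≈ 9.546.

9.546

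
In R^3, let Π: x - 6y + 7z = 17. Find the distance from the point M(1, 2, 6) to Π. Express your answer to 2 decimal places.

n·M − d = (1)·(1) + (-6)·(2) + (7)·(6) − 17 = 14; |n| = √86.
Distance = |14| / √86 = 14/√86 ≈ 1.51.

1.51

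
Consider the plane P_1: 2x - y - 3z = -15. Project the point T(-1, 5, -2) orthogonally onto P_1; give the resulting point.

(-3, 6, 1)

Foot = T − λn with λ = (n·T − d)/|n|² = (-1 − (-15))/14 = 1.
Foot = (-1, 5, -2) − 1·(2, -1, -3) = (-3, 6, 1).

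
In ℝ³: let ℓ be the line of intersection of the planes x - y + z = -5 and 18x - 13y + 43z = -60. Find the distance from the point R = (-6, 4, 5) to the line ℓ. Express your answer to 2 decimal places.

5.06

Direction of ℓ: (1, -1, 1) × (18, -13, 43) = (-30, -25, 5).
A point on ℓ: solving the two plane equations with x = 1 gives (1, 6, 0).
Taking (1, 6, 0) on ℓ with direction v = (-30, -25, 5): w = R − (1, 6, 0) = (-7, -2, 5), and w × v = (115, -115, 115).
Distance = |w × v| / |v| = √39675 / √1550 ≈ 5.06.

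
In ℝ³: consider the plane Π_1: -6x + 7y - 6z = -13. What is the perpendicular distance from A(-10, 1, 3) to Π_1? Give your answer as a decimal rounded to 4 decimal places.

n·A − d = (-6)·(-10) + (7)·(1) + (-6)·(3) − (-13) = 62; |n| = √121.
Distance = |62| / √121 = 62/√121 ≈ 5.6364.

5.6364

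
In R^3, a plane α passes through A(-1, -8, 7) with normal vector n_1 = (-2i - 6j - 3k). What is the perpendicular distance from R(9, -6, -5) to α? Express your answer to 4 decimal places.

α: n_1·r = n_1·A gives -2x - 6y - 3z = 29.
n·R − d = (-2)·(9) + (-6)·(-6) + (-3)·(-5) − 29 = 4; |n| = √49.
Distance = |4| / √49 = 4/√49 ≈ 0.5714.

0.5714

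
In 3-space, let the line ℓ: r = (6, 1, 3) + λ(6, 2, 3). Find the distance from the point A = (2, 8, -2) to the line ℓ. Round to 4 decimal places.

Taking (6, 1, 3) on ℓ with direction v = (6, 2, 3): w = A − (6, 1, 3) = (-4, 7, -5), and w × v = (31, -18, -50).
Distance = |w × v| / |v| = √3785 / √49 ≈ 8.7889.

8.7889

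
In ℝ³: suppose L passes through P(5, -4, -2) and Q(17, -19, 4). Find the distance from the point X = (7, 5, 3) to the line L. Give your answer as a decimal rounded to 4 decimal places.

9.6850

A direction vector for L is Q − P = (12, -15, 6).
Taking (5, -4, -2) on L with direction v = (12, -15, 6): w = X − (5, -4, -2) = (2, 9, 5), and w × v = (129, 48, -138).
Distance = |w × v| / |v| = √37989 / √405 ≈ 9.6850.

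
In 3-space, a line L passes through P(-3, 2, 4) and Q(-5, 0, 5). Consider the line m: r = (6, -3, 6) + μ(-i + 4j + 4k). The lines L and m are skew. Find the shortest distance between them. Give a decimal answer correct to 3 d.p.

9.523

A direction vector for L is Q − P = (-2, -2, 1).
Common perpendicular direction n = (-2, -2, 1) × (-1, 4, 4) = (-12, 7, -10).
With w = (6, -3, 6) − (-3, 2, 4) = (9, -5, 2), w · n = -163.
Distance = |w · n| / |n| = |-163| / √293 ≈ 9.523.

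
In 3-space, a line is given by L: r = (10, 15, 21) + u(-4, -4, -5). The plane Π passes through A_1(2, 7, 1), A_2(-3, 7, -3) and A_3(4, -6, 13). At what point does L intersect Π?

(-6, -1, 1)

A_1A_2 = (-5, 0, -4), A_1A_3 = (2, -13, 12); a normal to Π is A_1A_2 × A_1A_3 = (-52, 52, 65).
Using A_1: Π has equation -52x + 52y + 65z = 325.
Substitute r = (10, 15, 21) + t(-4, -4, -5) into the plane: 1625 + (-325)t = 325, so t = 4.
Intersection: (10, 15, 21) + 4·(-4, -4, -5) = (-6, -1, 1).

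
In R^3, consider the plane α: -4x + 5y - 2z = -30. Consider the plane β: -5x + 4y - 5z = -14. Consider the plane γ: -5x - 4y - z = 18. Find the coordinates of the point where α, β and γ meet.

Solving the 3×3 linear system -4x + 5y - 2z = -30, -5x + 4y - 5z = -14, -5x - 4y - z = 18 (e.g. by elimination or Cramer's rule, determinant = 116) gives (2, -6, -4).

(2, -6, -4)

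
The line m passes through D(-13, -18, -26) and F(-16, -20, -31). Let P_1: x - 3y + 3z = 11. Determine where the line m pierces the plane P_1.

(-1, -10, -6)

A direction vector for m is F − D = (-3, -2, -5).
Substitute r = (-13, -18, -26) + t(-3, -2, -5) into the plane: -37 + (-12)t = 11, so t = -4.
Intersection: (-13, -18, -26) + (-4)·(-3, -2, -5) = (-1, -10, -6).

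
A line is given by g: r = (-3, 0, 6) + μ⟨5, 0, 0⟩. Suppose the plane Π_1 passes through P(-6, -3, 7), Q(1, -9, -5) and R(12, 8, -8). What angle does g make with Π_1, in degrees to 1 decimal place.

45.8

PQ = (7, -6, -12), PR = (18, 11, -15); a normal to Π_1 is PQ × PR = (222, -111, 185).
Using P: Π_1 has equation 222x - 111y + 185z = 296.
sin θ = |n·v| / (|n||v|) = |1110| / (√95830 · √25) = 0.71714.
θ ≈ 45.8°.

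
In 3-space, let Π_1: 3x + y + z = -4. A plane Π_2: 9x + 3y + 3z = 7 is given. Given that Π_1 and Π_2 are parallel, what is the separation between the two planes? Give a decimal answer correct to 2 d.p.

Rescale Π_2 by 1/3: 3x + y + z = 7/3. Then distance = |-4 − (7/3)| / √11 ≈ 1.91.

1.91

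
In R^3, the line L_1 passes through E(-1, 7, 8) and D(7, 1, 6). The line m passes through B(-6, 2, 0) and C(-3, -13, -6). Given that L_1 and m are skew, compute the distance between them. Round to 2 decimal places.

5.21

A direction vector for L_1 is D − E = (8, -6, -2).
A direction vector for m is C − B = (3, -15, -6).
Common perpendicular direction n = (8, -6, -2) × (3, -15, -6) = (6, 42, -102).
With w = (-6, 2, 0) − (-1, 7, 8) = (-5, -5, -8), w · n = 576.
Distance = |w · n| / |n| = |576| / √12204 ≈ 5.21.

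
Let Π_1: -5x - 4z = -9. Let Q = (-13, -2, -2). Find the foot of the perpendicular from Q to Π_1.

Foot = Q − λn with λ = (n·Q − d)/|n|² = (73 − (-9))/41 = 2.
Foot = (-13, -2, -2) − 2·(-5, 0, -4) = (-3, -2, 6).

(-3, -2, 6)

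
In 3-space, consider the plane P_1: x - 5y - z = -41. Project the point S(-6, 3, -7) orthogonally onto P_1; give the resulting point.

Foot = S − λn with λ = (n·S − d)/|n|² = (-14 − (-41))/27 = 1.
Foot = (-6, 3, -7) − 1·(1, -5, -1) = (-7, 8, -6).

(-7, 8, -6)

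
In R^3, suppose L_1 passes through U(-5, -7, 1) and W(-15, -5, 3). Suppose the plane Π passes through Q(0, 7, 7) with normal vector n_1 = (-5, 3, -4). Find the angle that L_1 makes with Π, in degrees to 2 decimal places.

A direction vector for L_1 is W − U = (-10, 2, 2).
Π: n_1·r = n_1·Q gives -5x + 3y - 4z = -7.
sin θ = |n·v| / (|n||v|) = |48| / (√50 · √108) = 0.65320.
θ ≈ 40.78°.

40.78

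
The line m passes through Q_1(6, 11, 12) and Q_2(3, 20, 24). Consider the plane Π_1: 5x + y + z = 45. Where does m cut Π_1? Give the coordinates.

A direction vector for m is Q_2 − Q_1 = (-3, 9, 12).
Substitute r = (6, 11, 12) + t(-3, 9, 12) into the plane: 53 + 6t = 45, so t = -4/3.
Intersection: (6, 11, 12) + (-4/3)·(-3, 9, 12) = (10, -1, -4).

(10, -1, -4)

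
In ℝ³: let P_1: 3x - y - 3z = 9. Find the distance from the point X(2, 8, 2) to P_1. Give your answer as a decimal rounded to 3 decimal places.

n·X − d = (3)·(2) + (-1)·(8) + (-3)·(2) − 9 = -17; |n| = √19.
Distance = |-17| / √19 = 17/√19 ≈ 3.900.

3.900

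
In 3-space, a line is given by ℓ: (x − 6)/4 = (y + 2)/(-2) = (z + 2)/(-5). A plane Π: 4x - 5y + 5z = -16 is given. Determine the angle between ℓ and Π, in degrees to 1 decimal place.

1.1

ℓ has direction (4, -2, -5) through (6, -2, -2).
sin θ = |n·v| / (|n||v|) = |1| / (√66 · √45) = 0.01835.
θ ≈ 1.1°.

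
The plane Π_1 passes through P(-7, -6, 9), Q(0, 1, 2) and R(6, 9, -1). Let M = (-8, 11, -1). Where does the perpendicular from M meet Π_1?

(2, 5, 3)

PQ = (7, 7, -7), PR = (13, 15, -10); a normal to Π_1 is PQ × PR = (35, -21, 14).
Using P: Π_1 has equation 35x - 21y + 14z = 7.
Foot = M − λn with λ = (n·M − d)/|n|² = (-525 − 7)/1862 = -2/7.
Foot = (-8, 11, -1) − (-2/7)·(35, -21, 14) = (2, 5, 3).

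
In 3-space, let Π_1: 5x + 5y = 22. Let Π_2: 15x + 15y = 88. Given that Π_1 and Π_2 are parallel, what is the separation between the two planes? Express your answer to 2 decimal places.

1.04

Rescale Π_2 by 1/3: 5x + 5y = 88/3. Then distance = |22 − (88/3)| / √50 ≈ 1.04.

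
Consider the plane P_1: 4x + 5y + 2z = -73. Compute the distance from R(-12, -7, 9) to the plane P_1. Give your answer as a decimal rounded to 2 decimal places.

1.19

n·R − d = (4)·(-12) + (5)·(-7) + (2)·(9) − (-73) = 8; |n| = √45.
Distance = |8| / √45 = 8/√45 ≈ 1.19.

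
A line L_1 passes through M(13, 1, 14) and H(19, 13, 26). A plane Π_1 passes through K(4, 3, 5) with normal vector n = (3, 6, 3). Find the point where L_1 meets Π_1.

A direction vector for L_1 is H − M = (6, 12, 12).
Π_1: n·r = n·K gives 3x + 6y + 3z = 45.
Substitute r = (13, 1, 14) + t(6, 12, 12) into the plane: 87 + 126t = 45, so t = -1/3.
Intersection: (13, 1, 14) + (-1/3)·(6, 12, 12) = (11, -3, 10).

(11, -3, 10)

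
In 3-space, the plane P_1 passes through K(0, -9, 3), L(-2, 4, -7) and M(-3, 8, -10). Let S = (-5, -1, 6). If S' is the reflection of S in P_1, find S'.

KL = (-2, 13, -10), KM = (-3, 17, -13); a normal to P_1 is KL × KM = (1, 4, 5).
Using K: P_1 has equation x + 4y + 5z = -21.
λ = (n·S − d)/|n|² = (21 − (-21))/42 = 1.
Reflection = S − 2λn = (-5, -1, 6) − 2·(1, 4, 5) = (-7, -9, -4).

(-7, -9, -4)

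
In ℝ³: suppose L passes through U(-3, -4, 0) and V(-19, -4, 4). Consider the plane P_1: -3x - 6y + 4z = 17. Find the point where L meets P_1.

(1, -4, -1)

A direction vector for L is V − U = (-16, 0, 4).
Substitute r = (-3, -4, 0) + t(-16, 0, 4) into the plane: 33 + 64t = 17, so t = -1/4.
Intersection: (-3, -4, 0) + (-1/4)·(-16, 0, 4) = (1, -4, -1).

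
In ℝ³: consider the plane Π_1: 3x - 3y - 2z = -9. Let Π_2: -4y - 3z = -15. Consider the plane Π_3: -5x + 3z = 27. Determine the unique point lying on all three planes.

(0, -3, 9)

Solving the 3×3 linear system 3x - 3y - 2z = -9, -4y - 3z = -15, -5x + 3z = 27 (e.g. by elimination or Cramer's rule, determinant = -41) gives (0, -3, 9).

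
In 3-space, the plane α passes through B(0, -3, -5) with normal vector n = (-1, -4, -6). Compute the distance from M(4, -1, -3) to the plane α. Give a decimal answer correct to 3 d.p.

3.297

α: n·r = n·B gives -x - 4y - 6z = 42.
n·M − d = (-1)·(4) + (-4)·(-1) + (-6)·(-3) − 42 = -24; |n| = √53.
Distance = |-24| / √53 = 24/√53 ≈ 3.297.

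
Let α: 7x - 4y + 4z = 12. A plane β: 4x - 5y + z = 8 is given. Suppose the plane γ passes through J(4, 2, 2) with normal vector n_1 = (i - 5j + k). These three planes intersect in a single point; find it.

(4, 1, -3)

γ: n_1·r = n_1·J gives x - 5y + z = -4.
Solving the 3×3 linear system 7x - 4y + 4z = 12, 4x - 5y + z = 8, x - 5y + z = -4 (e.g. by elimination or Cramer's rule, determinant = -48) gives (4, 1, -3).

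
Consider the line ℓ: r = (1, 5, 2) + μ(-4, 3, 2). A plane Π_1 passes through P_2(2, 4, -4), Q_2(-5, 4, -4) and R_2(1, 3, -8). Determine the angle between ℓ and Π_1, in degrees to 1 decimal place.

P_2Q_2 = (-7, 0, 0), P_2R_2 = (-1, -1, -4); a normal to Π_1 is P_2Q_2 × P_2R_2 = (0, -28, 7).
Using P_2: Π_1 has equation -28y + 7z = -140.
sin θ = |n·v| / (|n||v|) = |-70| / (√833 · √29) = 0.45038.
θ ≈ 26.8°.

26.8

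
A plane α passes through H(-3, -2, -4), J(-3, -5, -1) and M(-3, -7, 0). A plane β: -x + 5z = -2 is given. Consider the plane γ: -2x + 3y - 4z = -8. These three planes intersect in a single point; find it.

(-3, -6, -1)

HJ = (0, -3, 3), HM = (0, -5, 4); a normal to α is HJ × HM = (3, 0, 0).
Using H: α has equation 3x = -9.
Solving the 3×3 linear system 3x = -9, -x + 5z = -2, -2x + 3y - 4z = -8 (e.g. by elimination or Cramer's rule, determinant = -45) gives (-3, -6, -1).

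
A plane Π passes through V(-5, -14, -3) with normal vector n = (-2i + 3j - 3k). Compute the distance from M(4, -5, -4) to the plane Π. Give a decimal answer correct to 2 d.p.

Π: n·r = n·V gives -2x + 3y - 3z = -23.
n·M − d = (-2)·(4) + (3)·(-5) + (-3)·(-4) − (-23) = 12; |n| = √22.
Distance = |12| / √22 = 12/√22 ≈ 2.56.

2.56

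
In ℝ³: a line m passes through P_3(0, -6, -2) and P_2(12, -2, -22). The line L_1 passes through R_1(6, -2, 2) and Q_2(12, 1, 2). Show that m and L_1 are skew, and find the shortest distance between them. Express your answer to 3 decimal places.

0.535

A direction vector for m is P_2 − P_3 = (12, 4, -20).
A direction vector for L_1 is Q_2 − R_1 = (6, 3, 0).
Common perpendicular direction n = (12, 4, -20) × (6, 3, 0) = (60, -120, 12).
With w = (6, -2, 2) − (0, -6, -2) = (6, 4, 4), w · n = -72.
Since n ≠ 0 the lines are not parallel, and w · n = -72 ≠ 0 so they do not intersect; hence they are skew.
Distance = |w · n| / |n| = |-72| / √18144 ≈ 0.535.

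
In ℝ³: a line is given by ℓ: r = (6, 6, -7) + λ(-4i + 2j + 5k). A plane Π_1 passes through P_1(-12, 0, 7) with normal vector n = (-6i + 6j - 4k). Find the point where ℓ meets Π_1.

Π_1: n·r = n·P_1 gives -6x + 6y - 4z = 44.
Substitute r = (6, 6, -7) + t(-4, 2, 5) into the plane: 28 + 16t = 44, so t = 1.
Intersection: (6, 6, -7) + 1·(-4, 2, 5) = (2, 8, -2).

(2, 8, -2)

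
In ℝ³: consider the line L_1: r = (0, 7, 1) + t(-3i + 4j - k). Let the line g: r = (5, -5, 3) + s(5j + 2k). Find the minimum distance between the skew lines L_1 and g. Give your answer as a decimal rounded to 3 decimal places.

Common perpendicular direction n = (-3, 4, -1) × (0, 5, 2) = (13, 6, -15).
With w = (5, -5, 3) − (0, 7, 1) = (5, -12, 2), w · n = -37.
Distance = |w · n| / |n| = |-37| / √430 ≈ 1.784.

1.784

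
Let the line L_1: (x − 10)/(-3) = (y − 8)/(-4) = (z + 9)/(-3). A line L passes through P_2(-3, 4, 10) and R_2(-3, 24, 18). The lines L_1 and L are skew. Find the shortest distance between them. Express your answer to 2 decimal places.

22.72

L_1 has direction (-3, -4, -3) through (10, 8, -9).
A direction vector for L is R_2 − P_2 = (0, 20, 8).
Common perpendicular direction n = (-3, -4, -3) × (0, 20, 8) = (28, 24, -60).
With w = (-3, 4, 10) − (10, 8, -9) = (-13, -4, 19), w · n = -1600.
Distance = |w · n| / |n| = |-1600| / √4960 ≈ 22.72.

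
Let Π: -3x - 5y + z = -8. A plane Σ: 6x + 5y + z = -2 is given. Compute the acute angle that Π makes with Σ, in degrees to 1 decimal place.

25.6

cos θ = |n₁·n₂| / (|n₁||n₂|) = |-42| / (√35 · √62).
θ = arccos(0.90161) ≈ 25.6°.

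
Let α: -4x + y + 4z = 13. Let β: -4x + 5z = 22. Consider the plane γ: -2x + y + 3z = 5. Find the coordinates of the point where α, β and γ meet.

Solving the 3×3 linear system -4x + y + 4z = 13, -4x + 5z = 22, -2x + y + 3z = 5 (e.g. by elimination or Cramer's rule, determinant = 6) gives (-3, -7, 2).

(-3, -7, 2)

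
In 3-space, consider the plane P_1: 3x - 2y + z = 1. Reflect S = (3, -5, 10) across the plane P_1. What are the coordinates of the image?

(-9, 3, 6)

λ = (n·S − d)/|n|² = (29 − 1)/14 = 2.
Reflection = S − 2λn = (3, -5, 10) − 4·(3, -2, 1) = (-9, 3, 6).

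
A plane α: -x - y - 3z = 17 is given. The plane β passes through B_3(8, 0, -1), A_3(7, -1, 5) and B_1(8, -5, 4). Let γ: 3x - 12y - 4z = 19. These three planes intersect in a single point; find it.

(9, 4, -10)

B_3A_3 = (-1, -1, 6), B_3B_1 = (0, -5, 5); a normal to β is B_3A_3 × B_3B_1 = (25, 5, 5).
Using B_3: β has equation 25x + 5y + 5z = 195.
Solving the 3×3 linear system -x - y - 3z = 17, 25x + 5y + 5z = 195, 3x - 12y - 4z = 19 (e.g. by elimination or Cramer's rule, determinant = 790) gives (9, 4, -10).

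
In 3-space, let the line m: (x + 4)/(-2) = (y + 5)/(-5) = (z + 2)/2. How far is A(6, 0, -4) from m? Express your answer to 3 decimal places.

m has direction (-2, -5, 2) through (-4, -5, -2).
Taking (-4, -5, -2) on m with direction v = (-2, -5, 2): w = A − (-4, -5, -2) = (10, 5, -2), and w × v = (0, -16, -40).
Distance = |w × v| / |v| = √1856 / √33 ≈ 7.499.

7.499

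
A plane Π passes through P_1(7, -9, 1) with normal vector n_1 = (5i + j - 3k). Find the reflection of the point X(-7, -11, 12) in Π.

Π: n_1·r = n_1·P_1 gives 5x + y - 3z = 23.
λ = (n·X − d)/|n|² = (-82 − 23)/35 = -3.
Reflection = X − 2λn = (-7, -11, 12) − (-6)·(5, 1, -3) = (23, -5, -6).

(23, -5, -6)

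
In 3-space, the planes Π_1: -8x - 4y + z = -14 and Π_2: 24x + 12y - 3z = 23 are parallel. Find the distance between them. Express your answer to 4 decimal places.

0.7037

Rescale Π_2 by 1/(-3): -8x - 4y + z = -23/3. Then distance = |-14 − (-23/3)| / √81 ≈ 0.7037.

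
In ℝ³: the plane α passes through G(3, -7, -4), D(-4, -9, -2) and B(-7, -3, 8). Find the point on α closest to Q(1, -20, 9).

GD = (-7, -2, 2), GB = (-10, 4, 12); a normal to α is GD × GB = (-32, 64, -48).
Using G: α has equation -32x + 64y - 48z = -352.
Foot = Q − λn with λ = (n·Q − d)/|n|² = (-1744 − (-352))/7424 = -3/16.
Foot = (1, -20, 9) − (-3/16)·(-32, 64, -48) = (-5, -8, 0).

(-5, -8, 0)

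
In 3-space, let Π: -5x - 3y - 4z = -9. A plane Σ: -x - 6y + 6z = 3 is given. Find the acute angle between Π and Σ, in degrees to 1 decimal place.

cos θ = |n₁·n₂| / (|n₁||n₂|) = |-1| / (√50 · √73).
θ = arccos(0.01655) ≈ 89.1°.

89.1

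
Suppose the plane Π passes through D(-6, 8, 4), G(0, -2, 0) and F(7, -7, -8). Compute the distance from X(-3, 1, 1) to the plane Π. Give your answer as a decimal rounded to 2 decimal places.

1.07

DG = (6, -10, -4), DF = (13, -15, -12); a normal to Π is DG × DF = (60, 20, 40).
Using D: Π has equation 60x + 20y + 40z = -40.
n·X − d = (60)·(-3) + (20)·(1) + (40)·(1) − (-40) = -80; |n| = √5600.
Distance = |-80| / √5600 = 80/√5600 ≈ 1.07.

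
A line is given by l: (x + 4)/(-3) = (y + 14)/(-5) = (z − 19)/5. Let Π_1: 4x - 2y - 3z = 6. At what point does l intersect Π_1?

(5, 1, 4)

l has direction (-3, -5, 5) through (-4, -14, 19).
Substitute r = (-4, -14, 19) + t(-3, -5, 5) into the plane: -45 + (-17)t = 6, so t = -3.
Intersection: (-4, -14, 19) + (-3)·(-3, -5, 5) = (5, 1, 4).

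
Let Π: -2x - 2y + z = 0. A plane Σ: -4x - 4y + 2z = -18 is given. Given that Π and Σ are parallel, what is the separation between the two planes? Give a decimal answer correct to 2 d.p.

Rescale Σ by 1/2: -2x - 2y + z = -9. Then distance = |0 − (-9)| / √9 ≈ 3.00.

3.00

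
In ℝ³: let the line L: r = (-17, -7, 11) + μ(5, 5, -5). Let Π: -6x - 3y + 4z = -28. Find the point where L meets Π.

Substitute r = (-17, -7, 11) + t(5, 5, -5) into the plane: 167 + (-65)t = -28, so t = 3.
Intersection: (-17, -7, 11) + 3·(5, 5, -5) = (-2, 8, -4).

(-2, 8, -4)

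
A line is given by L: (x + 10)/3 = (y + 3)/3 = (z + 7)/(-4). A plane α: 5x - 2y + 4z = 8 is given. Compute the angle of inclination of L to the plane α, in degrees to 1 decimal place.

10.3

L has direction (3, 3, -4) through (-10, -3, -7).
sin θ = |n·v| / (|n||v|) = |-7| / (√45 · √34) = 0.17896.
θ ≈ 10.3°.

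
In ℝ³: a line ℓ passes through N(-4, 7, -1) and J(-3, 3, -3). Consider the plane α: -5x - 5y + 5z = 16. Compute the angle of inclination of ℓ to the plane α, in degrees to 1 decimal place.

A direction vector for ℓ is J − N = (1, -4, -2).
sin θ = |n·v| / (|n||v|) = |5| / (√75 · √21) = 0.12599.
θ ≈ 7.2°.

7.2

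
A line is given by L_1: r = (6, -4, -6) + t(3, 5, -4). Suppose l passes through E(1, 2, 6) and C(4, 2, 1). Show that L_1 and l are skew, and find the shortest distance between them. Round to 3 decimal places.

A direction vector for l is C − E = (3, 0, -5).
Common perpendicular direction n = (3, 5, -4) × (3, 0, -5) = (-25, 3, -15).
With w = (1, 2, 6) − (6, -4, -6) = (-5, 6, 12), w · n = -37.
Since n ≠ 0 the lines are not parallel, and w · n = -37 ≠ 0 so they do not intersect; hence they are skew.
Distance = |w · n| / |n| = |-37| / √859 ≈ 1.262.

1.262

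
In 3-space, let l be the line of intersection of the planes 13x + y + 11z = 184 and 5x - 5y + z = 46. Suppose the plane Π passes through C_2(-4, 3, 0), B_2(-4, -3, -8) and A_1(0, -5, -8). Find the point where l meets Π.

Direction of l: (13, 1, 11) × (5, -5, 1) = (56, 42, -70).
A point on l: solving the two plane equations with x = 1 gives (1, -5, 16).
C_2B_2 = (0, -6, -8), C_2A_1 = (4, -8, -8); a normal to Π is C_2B_2 × C_2A_1 = (-16, -32, 24).
Using C_2: Π has equation -16x - 32y + 24z = -32.
Substitute r = (1, -5, 16) + t(56, 42, -70) into the plane: 528 + (-3920)t = -32, so t = 1/7.
Intersection: (1, -5, 16) + (1/7)·(56, 42, -70) = (9, 1, 6).

(9, 1, 6)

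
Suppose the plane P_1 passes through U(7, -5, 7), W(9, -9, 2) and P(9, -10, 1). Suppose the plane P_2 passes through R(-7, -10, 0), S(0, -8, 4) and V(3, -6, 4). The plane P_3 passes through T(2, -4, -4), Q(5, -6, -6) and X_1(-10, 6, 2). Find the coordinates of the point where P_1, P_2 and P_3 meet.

(-1, -10, 6)

UW = (2, -4, -5), UP = (2, -5, -6); a normal to P_1 is UW × UP = (-1, 2, -2).
Using U: P_1 has equation -x + 2y - 2z = -31.
RS = (7, 2, 4), RV = (10, 4, 4); a normal to P_2 is RS × RV = (-8, 12, 8).
Using R: P_2 has equation -8x + 12y + 8z = -64.
TQ = (3, -2, -2), TX_1 = (-12, 10, 6); a normal to P_3 is TQ × TX_1 = (8, 6, 6).
Using T: P_3 has equation 8x + 6y + 6z = -32.
Solving the 3×3 linear system -x + 2y - 2z = -31, -8x + 12y + 8z = -64, 8x + 6y + 6z = -32 (e.g. by elimination or Cramer's rule, determinant = 488) gives (-1, -10, 6).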